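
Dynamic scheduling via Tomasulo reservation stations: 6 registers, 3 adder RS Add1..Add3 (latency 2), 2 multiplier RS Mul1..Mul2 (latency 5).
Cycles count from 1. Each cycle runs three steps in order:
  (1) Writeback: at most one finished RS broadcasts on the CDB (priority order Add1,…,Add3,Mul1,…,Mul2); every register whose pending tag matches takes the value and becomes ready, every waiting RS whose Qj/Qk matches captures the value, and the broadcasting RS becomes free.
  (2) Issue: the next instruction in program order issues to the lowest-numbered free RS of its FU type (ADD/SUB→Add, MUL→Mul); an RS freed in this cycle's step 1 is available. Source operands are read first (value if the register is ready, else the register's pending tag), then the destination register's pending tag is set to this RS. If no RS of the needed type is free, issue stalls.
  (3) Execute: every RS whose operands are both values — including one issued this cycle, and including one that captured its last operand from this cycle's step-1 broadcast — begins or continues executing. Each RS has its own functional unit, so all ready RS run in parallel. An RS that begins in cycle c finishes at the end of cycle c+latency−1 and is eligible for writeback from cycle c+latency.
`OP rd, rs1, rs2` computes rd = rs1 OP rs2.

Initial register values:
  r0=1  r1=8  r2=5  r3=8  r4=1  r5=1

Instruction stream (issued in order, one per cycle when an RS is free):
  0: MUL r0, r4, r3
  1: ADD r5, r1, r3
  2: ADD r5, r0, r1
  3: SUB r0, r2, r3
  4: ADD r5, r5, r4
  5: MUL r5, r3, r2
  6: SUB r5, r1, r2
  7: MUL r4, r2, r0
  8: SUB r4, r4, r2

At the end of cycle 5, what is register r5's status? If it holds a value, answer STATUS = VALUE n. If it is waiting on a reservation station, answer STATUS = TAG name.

cycle 1: issue MUL r0<-Mul1 // r0:Mul1,r1:8,r2:5,r3:8,r4:1,r5:1
cycle 2: issue ADD r5<-Add1 // r0:Mul1,r1:8,r2:5,r3:8,r4:1,r5:Add1
cycle 3: issue ADD r5<-Add2 // r0:Mul1,r1:8,r2:5,r3:8,r4:1,r5:Add2
cycle 4: CDB Add1=16; issue SUB r0<-Add1 // r0:Add1,r1:8,r2:5,r3:8,r4:1,r5:Add2
cycle 5: issue ADD r5<-Add3 // r0:Add1,r1:8,r2:5,r3:8,r4:1,r5:Add3

STATUS = TAG Add3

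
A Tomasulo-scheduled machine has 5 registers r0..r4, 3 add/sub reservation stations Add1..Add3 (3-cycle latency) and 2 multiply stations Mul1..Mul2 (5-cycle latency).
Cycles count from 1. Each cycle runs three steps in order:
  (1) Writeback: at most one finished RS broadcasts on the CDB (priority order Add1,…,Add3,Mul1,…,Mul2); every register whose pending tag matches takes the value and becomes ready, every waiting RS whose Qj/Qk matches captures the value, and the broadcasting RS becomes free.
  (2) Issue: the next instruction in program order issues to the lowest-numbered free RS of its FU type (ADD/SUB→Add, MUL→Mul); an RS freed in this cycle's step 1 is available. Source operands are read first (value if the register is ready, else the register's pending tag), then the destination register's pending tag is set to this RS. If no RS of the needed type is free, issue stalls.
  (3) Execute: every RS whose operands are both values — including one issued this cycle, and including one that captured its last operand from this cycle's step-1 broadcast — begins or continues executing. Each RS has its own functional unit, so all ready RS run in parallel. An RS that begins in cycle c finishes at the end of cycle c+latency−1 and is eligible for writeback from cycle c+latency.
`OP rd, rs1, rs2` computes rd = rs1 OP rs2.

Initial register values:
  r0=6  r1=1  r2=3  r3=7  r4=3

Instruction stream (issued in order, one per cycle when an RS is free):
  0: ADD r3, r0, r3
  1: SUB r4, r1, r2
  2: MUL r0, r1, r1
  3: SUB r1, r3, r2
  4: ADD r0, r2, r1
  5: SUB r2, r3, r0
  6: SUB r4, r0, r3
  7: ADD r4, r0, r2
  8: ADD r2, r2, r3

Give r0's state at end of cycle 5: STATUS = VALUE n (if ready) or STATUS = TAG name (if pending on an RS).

c1: issue ADD r3<-Add1 | r0:6,r1:1,r2:3,r3:Add1,r4:3
c2: issue SUB r4<-Add2 | r0:6,r1:1,r2:3,r3:Add1,r4:Add2
c3: issue MUL r0<-Mul1 | r0:Mul1,r1:1,r2:3,r3:Add1,r4:Add2
c4: CDB Add1=13; issue SUB r1<-Add1 | r0:Mul1,r1:Add1,r2:3,r3:13,r4:Add2
c5: CDB Add2=-2; issue ADD r0<-Add2 | r0:Add2,r1:Add1,r2:3,r3:13,r4:-2

STATUS = TAG Add2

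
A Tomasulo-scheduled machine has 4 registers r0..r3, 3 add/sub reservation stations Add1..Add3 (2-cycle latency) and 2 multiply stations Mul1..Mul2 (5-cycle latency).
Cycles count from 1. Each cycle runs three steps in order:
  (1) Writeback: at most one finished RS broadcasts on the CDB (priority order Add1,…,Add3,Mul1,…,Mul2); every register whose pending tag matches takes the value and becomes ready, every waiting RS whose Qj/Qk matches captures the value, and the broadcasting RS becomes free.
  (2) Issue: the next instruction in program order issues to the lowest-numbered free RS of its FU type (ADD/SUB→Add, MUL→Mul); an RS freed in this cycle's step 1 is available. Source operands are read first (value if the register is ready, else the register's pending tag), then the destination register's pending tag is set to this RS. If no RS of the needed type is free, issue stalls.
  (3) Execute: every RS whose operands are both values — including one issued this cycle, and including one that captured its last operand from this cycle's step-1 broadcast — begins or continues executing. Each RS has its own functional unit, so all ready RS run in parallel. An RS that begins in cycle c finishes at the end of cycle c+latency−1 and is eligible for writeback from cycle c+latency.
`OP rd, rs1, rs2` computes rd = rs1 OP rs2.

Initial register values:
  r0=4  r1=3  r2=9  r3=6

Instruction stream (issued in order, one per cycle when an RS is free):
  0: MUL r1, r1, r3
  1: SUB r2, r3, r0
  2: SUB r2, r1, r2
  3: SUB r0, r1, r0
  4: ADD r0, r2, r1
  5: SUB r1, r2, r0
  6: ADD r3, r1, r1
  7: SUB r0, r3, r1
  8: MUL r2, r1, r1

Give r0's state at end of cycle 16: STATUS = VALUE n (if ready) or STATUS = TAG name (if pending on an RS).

STATUS = TAG Add3

c1: issue MUL r1<-Mul1 | r0:4,r1:Mul1,r2:9,r3:6
c2: issue SUB r2<-Add1 | r0:4,r1:Mul1,r2:Add1,r3:6
c3: issue SUB r2<-Add2 | r0:4,r1:Mul1,r2:Add2,r3:6
c4: CDB Add1=2; issue SUB r0<-Add1 | r0:Add1,r1:Mul1,r2:Add2,r3:6
c5: issue ADD r0<-Add3 | r0:Add3,r1:Mul1,r2:Add2,r3:6
c6: CDB Mul1=18; stall | r0:Add3,r1:18,r2:Add2,r3:6
c7: stall | r0:Add3,r1:18,r2:Add2,r3:6
c8: CDB Add1=14; issue SUB r1<-Add1 | r0:Add3,r1:Add1,r2:Add2,r3:6
c9: CDB Add2=16; issue ADD r3<-Add2 | r0:Add3,r1:Add1,r2:16,r3:Add2
c10: stall | r0:Add3,r1:Add1,r2:16,r3:Add2
c11: CDB Add3=34; issue SUB r0<-Add3 | r0:Add3,r1:Add1,r2:16,r3:Add2
c12: issue MUL r2<-Mul1 | r0:Add3,r1:Add1,r2:Mul1,r3:Add2
c13: CDB Add1=-18 | r0:Add3,r1:-18,r2:Mul1,r3:Add2
c14: - | r0:Add3,r1:-18,r2:Mul1,r3:Add2
c15: CDB Add2=-36 | r0:Add3,r1:-18,r2:Mul1,r3:-36
c16: - | r0:Add3,r1:-18,r2:Mul1,r3:-36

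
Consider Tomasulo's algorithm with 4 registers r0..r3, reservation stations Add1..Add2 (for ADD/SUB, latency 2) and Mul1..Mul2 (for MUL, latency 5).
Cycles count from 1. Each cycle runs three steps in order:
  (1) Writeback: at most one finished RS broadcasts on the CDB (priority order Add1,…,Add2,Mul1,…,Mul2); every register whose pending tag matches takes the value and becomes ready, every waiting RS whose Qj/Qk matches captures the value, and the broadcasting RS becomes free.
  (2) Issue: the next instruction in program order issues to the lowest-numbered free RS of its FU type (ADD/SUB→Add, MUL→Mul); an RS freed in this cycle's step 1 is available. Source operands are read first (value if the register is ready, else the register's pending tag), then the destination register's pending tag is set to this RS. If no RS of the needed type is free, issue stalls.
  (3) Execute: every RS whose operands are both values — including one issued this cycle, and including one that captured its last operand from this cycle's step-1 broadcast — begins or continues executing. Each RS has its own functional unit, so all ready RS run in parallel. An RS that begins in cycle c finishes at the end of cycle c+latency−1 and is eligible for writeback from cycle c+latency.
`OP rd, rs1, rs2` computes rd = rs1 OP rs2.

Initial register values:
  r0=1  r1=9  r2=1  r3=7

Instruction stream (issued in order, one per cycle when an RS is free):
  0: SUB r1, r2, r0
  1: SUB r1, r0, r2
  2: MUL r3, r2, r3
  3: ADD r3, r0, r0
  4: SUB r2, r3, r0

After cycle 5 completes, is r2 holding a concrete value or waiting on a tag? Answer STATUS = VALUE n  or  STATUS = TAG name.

  c1: issue SUB r1<-Add1  regs: r0:1,r1:Add1,r2:1,r3:7
  c2: issue SUB r1<-Add2  regs: r0:1,r1:Add2,r2:1,r3:7
  c3: CDB Add1=0; issue MUL r3<-Mul1  regs: r0:1,r1:Add2,r2:1,r3:Mul1
  c4: CDB Add2=0; issue ADD r3<-Add1  regs: r0:1,r1:0,r2:1,r3:Add1
  c5: issue SUB r2<-Add2  regs: r0:1,r1:0,r2:Add2,r3:Add1

STATUS = TAG Add2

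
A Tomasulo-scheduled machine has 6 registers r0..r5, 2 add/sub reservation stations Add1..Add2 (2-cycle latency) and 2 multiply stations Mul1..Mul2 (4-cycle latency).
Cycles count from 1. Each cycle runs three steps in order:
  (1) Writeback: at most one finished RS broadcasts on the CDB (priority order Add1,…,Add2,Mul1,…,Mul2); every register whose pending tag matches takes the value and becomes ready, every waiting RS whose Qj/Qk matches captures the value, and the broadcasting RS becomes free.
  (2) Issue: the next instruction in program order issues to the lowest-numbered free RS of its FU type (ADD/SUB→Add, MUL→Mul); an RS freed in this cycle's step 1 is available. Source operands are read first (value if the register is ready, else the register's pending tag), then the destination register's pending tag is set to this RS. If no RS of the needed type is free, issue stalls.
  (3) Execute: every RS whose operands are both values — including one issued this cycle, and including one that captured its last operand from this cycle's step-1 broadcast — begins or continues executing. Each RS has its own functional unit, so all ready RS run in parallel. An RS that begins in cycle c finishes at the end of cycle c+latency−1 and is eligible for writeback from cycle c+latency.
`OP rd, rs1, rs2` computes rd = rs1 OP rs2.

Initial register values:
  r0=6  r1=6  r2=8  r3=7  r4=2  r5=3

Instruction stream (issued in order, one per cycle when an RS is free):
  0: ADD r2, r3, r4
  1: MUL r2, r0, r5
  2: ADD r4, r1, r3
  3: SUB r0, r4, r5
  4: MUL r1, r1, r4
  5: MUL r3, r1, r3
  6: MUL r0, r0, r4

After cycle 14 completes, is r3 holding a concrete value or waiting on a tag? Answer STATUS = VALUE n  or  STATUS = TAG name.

c1: issue ADD r2<-Add1 | r0:6,r1:6,r2:Add1,r3:7,r4:2,r5:3
c2: issue MUL r2<-Mul1 | r0:6,r1:6,r2:Mul1,r3:7,r4:2,r5:3
c3: CDB Add1=9; issue ADD r4<-Add1 | r0:6,r1:6,r2:Mul1,r3:7,r4:Add1,r5:3
c4: issue SUB r0<-Add2 | r0:Add2,r1:6,r2:Mul1,r3:7,r4:Add1,r5:3
c5: CDB Add1=13; issue MUL r1<-Mul2 | r0:Add2,r1:Mul2,r2:Mul1,r3:7,r4:13,r5:3
c6: CDB Mul1=18; issue MUL r3<-Mul1 | r0:Add2,r1:Mul2,r2:18,r3:Mul1,r4:13,r5:3
c7: CDB Add2=10; stall | r0:10,r1:Mul2,r2:18,r3:Mul1,r4:13,r5:3
c8: stall | r0:10,r1:Mul2,r2:18,r3:Mul1,r4:13,r5:3
c9: CDB Mul2=78; issue MUL r0<-Mul2 | r0:Mul2,r1:78,r2:18,r3:Mul1,r4:13,r5:3
c10: - | r0:Mul2,r1:78,r2:18,r3:Mul1,r4:13,r5:3
c11: - | r0:Mul2,r1:78,r2:18,r3:Mul1,r4:13,r5:3
c12: - | r0:Mul2,r1:78,r2:18,r3:Mul1,r4:13,r5:3
c13: CDB Mul1=546 | r0:Mul2,r1:78,r2:18,r3:546,r4:13,r5:3
c14: CDB Mul2=130 | r0:130,r1:78,r2:18,r3:546,r4:13,r5:3

STATUS = VALUE 546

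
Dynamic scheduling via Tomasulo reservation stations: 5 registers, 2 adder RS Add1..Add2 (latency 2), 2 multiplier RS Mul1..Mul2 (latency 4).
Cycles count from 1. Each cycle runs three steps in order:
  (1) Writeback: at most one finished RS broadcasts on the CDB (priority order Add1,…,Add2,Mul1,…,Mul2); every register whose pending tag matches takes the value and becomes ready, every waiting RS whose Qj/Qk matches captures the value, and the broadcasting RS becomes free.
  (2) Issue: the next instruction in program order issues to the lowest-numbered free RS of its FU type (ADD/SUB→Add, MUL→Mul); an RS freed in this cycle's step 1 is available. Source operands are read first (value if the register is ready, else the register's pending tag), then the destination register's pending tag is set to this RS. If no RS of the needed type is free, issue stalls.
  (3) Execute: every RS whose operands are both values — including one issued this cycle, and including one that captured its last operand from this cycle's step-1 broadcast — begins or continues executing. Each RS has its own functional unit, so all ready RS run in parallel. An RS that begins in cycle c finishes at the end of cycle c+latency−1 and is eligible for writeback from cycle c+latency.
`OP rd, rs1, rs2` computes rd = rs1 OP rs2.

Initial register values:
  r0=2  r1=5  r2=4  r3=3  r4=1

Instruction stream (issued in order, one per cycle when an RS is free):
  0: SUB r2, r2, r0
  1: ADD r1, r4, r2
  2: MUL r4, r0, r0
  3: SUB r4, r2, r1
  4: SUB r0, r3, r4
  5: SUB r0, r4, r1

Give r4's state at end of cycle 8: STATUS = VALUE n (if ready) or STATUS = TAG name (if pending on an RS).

cycle 1: issue SUB r2<-Add1 // r0:2,r1:5,r2:Add1,r3:3,r4:1
cycle 2: issue ADD r1<-Add2 // r0:2,r1:Add2,r2:Add1,r3:3,r4:1
cycle 3: CDB Add1=2; issue MUL r4<-Mul1 // r0:2,r1:Add2,r2:2,r3:3,r4:Mul1
cycle 4: issue SUB r4<-Add1 // r0:2,r1:Add2,r2:2,r3:3,r4:Add1
cycle 5: CDB Add2=3; issue SUB r0<-Add2 // r0:Add2,r1:3,r2:2,r3:3,r4:Add1
cycle 6: stall // r0:Add2,r1:3,r2:2,r3:3,r4:Add1
cycle 7: CDB Add1=-1; issue SUB r0<-Add1 // r0:Add1,r1:3,r2:2,r3:3,r4:-1
cycle 8: CDB Mul1=4 // r0:Add1,r1:3,r2:2,r3:3,r4:-1

STATUS = VALUE -1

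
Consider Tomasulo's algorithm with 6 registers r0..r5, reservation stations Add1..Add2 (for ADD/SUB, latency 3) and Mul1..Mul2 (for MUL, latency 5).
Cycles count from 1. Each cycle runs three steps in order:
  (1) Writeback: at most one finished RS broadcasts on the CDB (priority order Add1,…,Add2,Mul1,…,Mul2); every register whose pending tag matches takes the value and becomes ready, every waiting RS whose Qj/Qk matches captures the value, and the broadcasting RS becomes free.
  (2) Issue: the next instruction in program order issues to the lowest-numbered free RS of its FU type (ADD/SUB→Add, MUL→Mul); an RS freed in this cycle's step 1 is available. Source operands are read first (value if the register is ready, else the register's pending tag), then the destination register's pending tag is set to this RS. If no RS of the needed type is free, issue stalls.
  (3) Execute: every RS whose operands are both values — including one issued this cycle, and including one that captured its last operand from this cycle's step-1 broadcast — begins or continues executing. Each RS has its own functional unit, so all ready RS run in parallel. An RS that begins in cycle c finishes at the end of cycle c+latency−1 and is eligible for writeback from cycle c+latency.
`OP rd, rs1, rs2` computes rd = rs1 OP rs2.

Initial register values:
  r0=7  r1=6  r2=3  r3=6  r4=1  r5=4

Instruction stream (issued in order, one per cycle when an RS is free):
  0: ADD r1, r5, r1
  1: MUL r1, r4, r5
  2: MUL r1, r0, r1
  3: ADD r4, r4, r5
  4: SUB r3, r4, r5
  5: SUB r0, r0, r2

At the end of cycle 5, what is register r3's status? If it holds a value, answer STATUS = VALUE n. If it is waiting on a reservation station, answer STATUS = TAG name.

  c1: issue ADD r1<-Add1  regs: r0:7,r1:Add1,r2:3,r3:6,r4:1,r5:4
  c2: issue MUL r1<-Mul1  regs: r0:7,r1:Mul1,r2:3,r3:6,r4:1,r5:4
  c3: issue MUL r1<-Mul2  regs: r0:7,r1:Mul2,r2:3,r3:6,r4:1,r5:4
  c4: CDB Add1=10; issue ADD r4<-Add1  regs: r0:7,r1:Mul2,r2:3,r3:6,r4:Add1,r5:4
  c5: issue SUB r3<-Add2  regs: r0:7,r1:Mul2,r2:3,r3:Add2,r4:Add1,r5:4

STATUS = TAG Add2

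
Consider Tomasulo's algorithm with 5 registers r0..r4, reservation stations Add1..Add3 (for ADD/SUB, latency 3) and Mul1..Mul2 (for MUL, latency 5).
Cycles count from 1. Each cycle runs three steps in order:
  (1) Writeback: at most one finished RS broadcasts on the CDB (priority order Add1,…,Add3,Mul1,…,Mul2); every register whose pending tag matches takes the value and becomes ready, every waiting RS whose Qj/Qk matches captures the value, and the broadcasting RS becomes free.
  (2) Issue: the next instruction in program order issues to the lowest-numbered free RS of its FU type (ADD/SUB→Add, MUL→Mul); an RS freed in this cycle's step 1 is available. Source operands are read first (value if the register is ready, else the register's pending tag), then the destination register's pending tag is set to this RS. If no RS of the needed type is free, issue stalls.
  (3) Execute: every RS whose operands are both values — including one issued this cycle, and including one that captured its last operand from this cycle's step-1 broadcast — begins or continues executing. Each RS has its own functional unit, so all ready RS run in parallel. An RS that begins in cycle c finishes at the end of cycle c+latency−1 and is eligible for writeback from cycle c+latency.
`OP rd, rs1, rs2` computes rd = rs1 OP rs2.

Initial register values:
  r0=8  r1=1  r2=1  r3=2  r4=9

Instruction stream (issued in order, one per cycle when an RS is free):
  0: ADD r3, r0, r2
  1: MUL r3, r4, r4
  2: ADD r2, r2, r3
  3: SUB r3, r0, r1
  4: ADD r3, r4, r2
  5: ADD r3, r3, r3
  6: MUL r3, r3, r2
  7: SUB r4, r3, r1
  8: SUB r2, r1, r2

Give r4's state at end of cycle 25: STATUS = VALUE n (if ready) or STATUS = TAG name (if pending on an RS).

  c1: issue ADD r3<-Add1  regs: r0:8,r1:1,r2:1,r3:Add1,r4:9
  c2: issue MUL r3<-Mul1  regs: r0:8,r1:1,r2:1,r3:Mul1,r4:9
  c3: issue ADD r2<-Add2  regs: r0:8,r1:1,r2:Add2,r3:Mul1,r4:9
  c4: CDB Add1=9; issue SUB r3<-Add1  regs: r0:8,r1:1,r2:Add2,r3:Add1,r4:9
  c5: issue ADD r3<-Add3  regs: r0:8,r1:1,r2:Add2,r3:Add3,r4:9
  c6: stall  regs: r0:8,r1:1,r2:Add2,r3:Add3,r4:9
  c7: CDB Add1=7; issue ADD r3<-Add1  regs: r0:8,r1:1,r2:Add2,r3:Add1,r4:9
  c8: CDB Mul1=81; issue MUL r3<-Mul1  regs: r0:8,r1:1,r2:Add2,r3:Mul1,r4:9
  c9: stall  regs: r0:8,r1:1,r2:Add2,r3:Mul1,r4:9
  c10: stall  regs: r0:8,r1:1,r2:Add2,r3:Mul1,r4:9
  c11: CDB Add2=82; issue SUB r4<-Add2  regs: r0:8,r1:1,r2:82,r3:Mul1,r4:Add2
  c12: stall  regs: r0:8,r1:1,r2:82,r3:Mul1,r4:Add2
  c13: stall  regs: r0:8,r1:1,r2:82,r3:Mul1,r4:Add2
  c14: CDB Add3=91; issue SUB r2<-Add3  regs: r0:8,r1:1,r2:Add3,r3:Mul1,r4:Add2
  c15: -  regs: r0:8,r1:1,r2:Add3,r3:Mul1,r4:Add2
  c16: -  regs: r0:8,r1:1,r2:Add3,r3:Mul1,r4:Add2
  c17: CDB Add1=182  regs: r0:8,r1:1,r2:Add3,r3:Mul1,r4:Add2
  c18: CDB Add3=-81  regs: r0:8,r1:1,r2:-81,r3:Mul1,r4:Add2
  c19: -  regs: r0:8,r1:1,r2:-81,r3:Mul1,r4:Add2
  c20: -  regs: r0:8,r1:1,r2:-81,r3:Mul1,r4:Add2
  c21: -  regs: r0:8,r1:1,r2:-81,r3:Mul1,r4:Add2
  c22: CDB Mul1=14924  regs: r0:8,r1:1,r2:-81,r3:14924,r4:Add2
  c23: -  regs: r0:8,r1:1,r2:-81,r3:14924,r4:Add2
  c24: -  regs: r0:8,r1:1,r2:-81,r3:14924,r4:Add2
  c25: CDB Add2=14923  regs: r0:8,r1:1,r2:-81,r3:14924,r4:14923

STATUS = VALUE 14923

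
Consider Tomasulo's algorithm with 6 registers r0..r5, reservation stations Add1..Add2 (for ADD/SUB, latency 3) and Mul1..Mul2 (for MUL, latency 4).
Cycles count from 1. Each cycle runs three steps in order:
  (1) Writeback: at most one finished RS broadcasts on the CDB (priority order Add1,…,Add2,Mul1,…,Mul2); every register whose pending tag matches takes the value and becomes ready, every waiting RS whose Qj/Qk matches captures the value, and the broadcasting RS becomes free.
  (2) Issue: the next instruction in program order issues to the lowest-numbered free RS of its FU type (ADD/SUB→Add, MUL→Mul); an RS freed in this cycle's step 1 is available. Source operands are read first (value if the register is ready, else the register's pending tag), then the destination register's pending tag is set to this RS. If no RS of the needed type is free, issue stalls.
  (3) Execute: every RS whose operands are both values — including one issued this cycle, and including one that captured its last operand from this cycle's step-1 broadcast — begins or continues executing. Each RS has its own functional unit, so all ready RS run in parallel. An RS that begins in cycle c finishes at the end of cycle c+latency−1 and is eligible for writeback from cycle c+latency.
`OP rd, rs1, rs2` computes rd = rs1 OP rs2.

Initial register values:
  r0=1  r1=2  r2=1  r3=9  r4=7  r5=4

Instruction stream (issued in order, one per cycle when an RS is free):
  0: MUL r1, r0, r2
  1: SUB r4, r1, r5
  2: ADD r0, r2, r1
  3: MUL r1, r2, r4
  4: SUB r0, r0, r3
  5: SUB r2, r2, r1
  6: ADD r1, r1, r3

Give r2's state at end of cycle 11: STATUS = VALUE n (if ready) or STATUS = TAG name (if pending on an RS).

cycle 1: issue MUL r1<-Mul1 // r0:1,r1:Mul1,r2:1,r3:9,r4:7,r5:4
cycle 2: issue SUB r4<-Add1 // r0:1,r1:Mul1,r2:1,r3:9,r4:Add1,r5:4
cycle 3: issue ADD r0<-Add2 // r0:Add2,r1:Mul1,r2:1,r3:9,r4:Add1,r5:4
cycle 4: issue MUL r1<-Mul2 // r0:Add2,r1:Mul2,r2:1,r3:9,r4:Add1,r5:4
cycle 5: CDB Mul1=1; stall // r0:Add2,r1:Mul2,r2:1,r3:9,r4:Add1,r5:4
cycle 6: stall // r0:Add2,r1:Mul2,r2:1,r3:9,r4:Add1,r5:4
cycle 7: stall // r0:Add2,r1:Mul2,r2:1,r3:9,r4:Add1,r5:4
cycle 8: CDB Add1=-3; issue SUB r0<-Add1 // r0:Add1,r1:Mul2,r2:1,r3:9,r4:-3,r5:4
cycle 9: CDB Add2=2; issue SUB r2<-Add2 // r0:Add1,r1:Mul2,r2:Add2,r3:9,r4:-3,r5:4
cycle 10: stall // r0:Add1,r1:Mul2,r2:Add2,r3:9,r4:-3,r5:4
cycle 11: stall // r0:Add1,r1:Mul2,r2:Add2,r3:9,r4:-3,r5:4

STATUS = TAG Add2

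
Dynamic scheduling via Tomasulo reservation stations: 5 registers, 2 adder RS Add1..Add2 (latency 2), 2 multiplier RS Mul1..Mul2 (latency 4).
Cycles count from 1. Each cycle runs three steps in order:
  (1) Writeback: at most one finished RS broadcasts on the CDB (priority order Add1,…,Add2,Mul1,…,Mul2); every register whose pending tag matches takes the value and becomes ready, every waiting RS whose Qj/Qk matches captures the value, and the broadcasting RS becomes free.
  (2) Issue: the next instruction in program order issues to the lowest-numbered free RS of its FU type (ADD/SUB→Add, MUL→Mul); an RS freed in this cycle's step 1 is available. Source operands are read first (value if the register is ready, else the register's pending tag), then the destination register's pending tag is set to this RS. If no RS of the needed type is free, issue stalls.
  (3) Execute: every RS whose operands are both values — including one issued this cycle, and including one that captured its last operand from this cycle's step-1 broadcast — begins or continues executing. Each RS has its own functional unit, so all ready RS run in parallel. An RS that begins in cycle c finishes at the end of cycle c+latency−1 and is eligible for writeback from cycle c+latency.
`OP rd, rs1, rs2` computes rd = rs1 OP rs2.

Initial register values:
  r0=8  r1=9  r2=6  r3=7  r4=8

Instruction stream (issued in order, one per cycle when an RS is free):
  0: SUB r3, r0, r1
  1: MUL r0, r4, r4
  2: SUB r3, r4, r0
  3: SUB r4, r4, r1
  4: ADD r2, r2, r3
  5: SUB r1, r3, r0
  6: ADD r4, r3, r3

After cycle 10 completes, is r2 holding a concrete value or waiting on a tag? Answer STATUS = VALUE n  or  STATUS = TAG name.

STATUS = TAG Add2

  c1: issue SUB r3<-Add1  regs: r0:8,r1:9,r2:6,r3:Add1,r4:8
  c2: issue MUL r0<-Mul1  regs: r0:Mul1,r1:9,r2:6,r3:Add1,r4:8
  c3: CDB Add1=-1; issue SUB r3<-Add1  regs: r0:Mul1,r1:9,r2:6,r3:Add1,r4:8
  c4: issue SUB r4<-Add2  regs: r0:Mul1,r1:9,r2:6,r3:Add1,r4:Add2
  c5: stall  regs: r0:Mul1,r1:9,r2:6,r3:Add1,r4:Add2
  c6: CDB Add2=-1; issue ADD r2<-Add2  regs: r0:Mul1,r1:9,r2:Add2,r3:Add1,r4:-1
  c7: CDB Mul1=64; stall  regs: r0:64,r1:9,r2:Add2,r3:Add1,r4:-1
  c8: stall  regs: r0:64,r1:9,r2:Add2,r3:Add1,r4:-1
  c9: CDB Add1=-56; issue SUB r1<-Add1  regs: r0:64,r1:Add1,r2:Add2,r3:-56,r4:-1
  c10: stall  regs: r0:64,r1:Add1,r2:Add2,r3:-56,r4:-1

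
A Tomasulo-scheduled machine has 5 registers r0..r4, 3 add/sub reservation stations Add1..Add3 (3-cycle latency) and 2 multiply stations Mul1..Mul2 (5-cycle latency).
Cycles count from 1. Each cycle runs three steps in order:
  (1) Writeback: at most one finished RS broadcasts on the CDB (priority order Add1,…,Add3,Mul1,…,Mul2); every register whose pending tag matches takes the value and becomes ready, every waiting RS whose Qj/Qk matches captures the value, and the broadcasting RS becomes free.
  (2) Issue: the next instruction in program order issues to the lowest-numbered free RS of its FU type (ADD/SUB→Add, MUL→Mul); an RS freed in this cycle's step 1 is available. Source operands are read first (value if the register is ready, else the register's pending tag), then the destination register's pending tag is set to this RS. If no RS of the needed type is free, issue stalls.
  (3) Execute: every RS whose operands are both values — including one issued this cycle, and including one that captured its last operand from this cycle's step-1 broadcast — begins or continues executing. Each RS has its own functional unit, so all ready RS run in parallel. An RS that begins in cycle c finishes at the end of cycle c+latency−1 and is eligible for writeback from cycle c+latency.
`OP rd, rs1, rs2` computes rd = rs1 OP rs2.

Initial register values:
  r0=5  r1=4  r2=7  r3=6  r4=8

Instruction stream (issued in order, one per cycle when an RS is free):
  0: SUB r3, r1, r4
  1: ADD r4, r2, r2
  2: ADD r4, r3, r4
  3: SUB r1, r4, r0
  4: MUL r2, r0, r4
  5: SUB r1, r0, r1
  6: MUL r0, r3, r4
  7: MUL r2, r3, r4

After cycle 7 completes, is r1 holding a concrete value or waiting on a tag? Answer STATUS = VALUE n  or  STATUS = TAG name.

STATUS = TAG Add2

cycle 1: issue SUB r3<-Add1 // r0:5,r1:4,r2:7,r3:Add1,r4:8
cycle 2: issue ADD r4<-Add2 // r0:5,r1:4,r2:7,r3:Add1,r4:Add2
cycle 3: issue ADD r4<-Add3 // r0:5,r1:4,r2:7,r3:Add1,r4:Add3
cycle 4: CDB Add1=-4; issue SUB r1<-Add1 // r0:5,r1:Add1,r2:7,r3:-4,r4:Add3
cycle 5: CDB Add2=14; issue MUL r2<-Mul1 // r0:5,r1:Add1,r2:Mul1,r3:-4,r4:Add3
cycle 6: issue SUB r1<-Add2 // r0:5,r1:Add2,r2:Mul1,r3:-4,r4:Add3
cycle 7: issue MUL r0<-Mul2 // r0:Mul2,r1:Add2,r2:Mul1,r3:-4,r4:Add3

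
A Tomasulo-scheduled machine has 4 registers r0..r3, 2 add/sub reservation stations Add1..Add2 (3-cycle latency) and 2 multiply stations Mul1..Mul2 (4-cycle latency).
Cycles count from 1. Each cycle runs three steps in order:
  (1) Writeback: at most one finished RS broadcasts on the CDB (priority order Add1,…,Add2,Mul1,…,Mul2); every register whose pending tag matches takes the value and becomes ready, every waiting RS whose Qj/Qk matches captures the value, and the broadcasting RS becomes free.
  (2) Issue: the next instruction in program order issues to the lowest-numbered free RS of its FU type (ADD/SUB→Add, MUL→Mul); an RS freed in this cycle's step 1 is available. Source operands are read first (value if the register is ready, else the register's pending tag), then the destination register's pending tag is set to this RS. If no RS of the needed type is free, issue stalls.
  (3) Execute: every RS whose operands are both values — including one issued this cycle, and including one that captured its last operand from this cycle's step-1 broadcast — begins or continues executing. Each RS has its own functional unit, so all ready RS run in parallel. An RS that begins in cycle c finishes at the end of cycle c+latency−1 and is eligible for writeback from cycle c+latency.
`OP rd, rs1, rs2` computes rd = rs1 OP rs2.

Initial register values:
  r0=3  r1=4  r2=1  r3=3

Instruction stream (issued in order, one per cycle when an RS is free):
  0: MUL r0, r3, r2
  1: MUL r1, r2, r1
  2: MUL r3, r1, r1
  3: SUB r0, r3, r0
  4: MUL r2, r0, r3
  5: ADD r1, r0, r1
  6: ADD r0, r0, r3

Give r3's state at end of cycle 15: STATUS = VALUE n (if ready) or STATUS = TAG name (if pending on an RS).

cycle 1: issue MUL r0<-Mul1 // r0:Mul1,r1:4,r2:1,r3:3
cycle 2: issue MUL r1<-Mul2 // r0:Mul1,r1:Mul2,r2:1,r3:3
cycle 3: stall // r0:Mul1,r1:Mul2,r2:1,r3:3
cycle 4: stall // r0:Mul1,r1:Mul2,r2:1,r3:3
cycle 5: CDB Mul1=3; issue MUL r3<-Mul1 // r0:3,r1:Mul2,r2:1,r3:Mul1
cycle 6: CDB Mul2=4; issue SUB r0<-Add1 // r0:Add1,r1:4,r2:1,r3:Mul1
cycle 7: issue MUL r2<-Mul2 // r0:Add1,r1:4,r2:Mul2,r3:Mul1
cycle 8: issue ADD r1<-Add2 // r0:Add1,r1:Add2,r2:Mul2,r3:Mul1
cycle 9: stall // r0:Add1,r1:Add2,r2:Mul2,r3:Mul1
cycle 10: CDB Mul1=16; stall // r0:Add1,r1:Add2,r2:Mul2,r3:16
cycle 11: stall // r0:Add1,r1:Add2,r2:Mul2,r3:16
cycle 12: stall // r0:Add1,r1:Add2,r2:Mul2,r3:16
cycle 13: CDB Add1=13; issue ADD r0<-Add1 // r0:Add1,r1:Add2,r2:Mul2,r3:16
cycle 14: - // r0:Add1,r1:Add2,r2:Mul2,r3:16
cycle 15: - // r0:Add1,r1:Add2,r2:Mul2,r3:16

STATUS = VALUE 16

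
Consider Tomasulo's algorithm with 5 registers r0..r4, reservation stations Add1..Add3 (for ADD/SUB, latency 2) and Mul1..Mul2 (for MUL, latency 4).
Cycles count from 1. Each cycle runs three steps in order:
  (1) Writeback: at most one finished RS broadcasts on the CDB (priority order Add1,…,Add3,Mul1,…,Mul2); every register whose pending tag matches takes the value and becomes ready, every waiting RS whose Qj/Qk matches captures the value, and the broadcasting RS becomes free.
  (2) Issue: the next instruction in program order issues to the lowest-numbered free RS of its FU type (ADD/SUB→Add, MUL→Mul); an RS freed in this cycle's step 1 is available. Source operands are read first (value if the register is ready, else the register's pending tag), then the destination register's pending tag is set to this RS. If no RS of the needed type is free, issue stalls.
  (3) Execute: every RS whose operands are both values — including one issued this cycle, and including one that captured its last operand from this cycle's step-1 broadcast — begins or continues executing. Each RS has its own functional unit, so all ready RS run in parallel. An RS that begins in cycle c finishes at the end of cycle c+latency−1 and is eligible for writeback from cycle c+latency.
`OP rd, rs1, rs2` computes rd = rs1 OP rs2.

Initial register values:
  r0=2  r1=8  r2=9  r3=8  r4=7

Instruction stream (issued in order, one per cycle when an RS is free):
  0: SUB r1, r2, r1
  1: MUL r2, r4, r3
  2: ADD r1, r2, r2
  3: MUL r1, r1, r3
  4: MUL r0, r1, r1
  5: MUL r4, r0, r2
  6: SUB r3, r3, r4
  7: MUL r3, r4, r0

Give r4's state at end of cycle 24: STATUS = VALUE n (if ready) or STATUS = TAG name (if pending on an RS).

cycle 1: issue SUB r1<-Add1 // r0:2,r1:Add1,r2:9,r3:8,r4:7
cycle 2: issue MUL r2<-Mul1 // r0:2,r1:Add1,r2:Mul1,r3:8,r4:7
cycle 3: CDB Add1=1; issue ADD r1<-Add1 // r0:2,r1:Add1,r2:Mul1,r3:8,r4:7
cycle 4: issue MUL r1<-Mul2 // r0:2,r1:Mul2,r2:Mul1,r3:8,r4:7
cycle 5: stall // r0:2,r1:Mul2,r2:Mul1,r3:8,r4:7
cycle 6: CDB Mul1=56; issue MUL r0<-Mul1 // r0:Mul1,r1:Mul2,r2:56,r3:8,r4:7
cycle 7: stall // r0:Mul1,r1:Mul2,r2:56,r3:8,r4:7
cycle 8: CDB Add1=112; stall // r0:Mul1,r1:Mul2,r2:56,r3:8,r4:7
cycle 9: stall // r0:Mul1,r1:Mul2,r2:56,r3:8,r4:7
cycle 10: stall // r0:Mul1,r1:Mul2,r2:56,r3:8,r4:7
cycle 11: stall // r0:Mul1,r1:Mul2,r2:56,r3:8,r4:7
cycle 12: CDB Mul2=896; issue MUL r4<-Mul2 // r0:Mul1,r1:896,r2:56,r3:8,r4:Mul2
cycle 13: issue SUB r3<-Add1 // r0:Mul1,r1:896,r2:56,r3:Add1,r4:Mul2
cycle 14: stall // r0:Mul1,r1:896,r2:56,r3:Add1,r4:Mul2
cycle 15: stall // r0:Mul1,r1:896,r2:56,r3:Add1,r4:Mul2
cycle 16: CDB Mul1=802816; issue MUL r3<-Mul1 // r0:802816,r1:896,r2:56,r3:Mul1,r4:Mul2
cycle 17: - // r0:802816,r1:896,r2:56,r3:Mul1,r4:Mul2
cycle 18: - // r0:802816,r1:896,r2:56,r3:Mul1,r4:Mul2
cycle 19: - // r0:802816,r1:896,r2:56,r3:Mul1,r4:Mul2
cycle 20: CDB Mul2=44957696 // r0:802816,r1:896,r2:56,r3:Mul1,r4:44957696
cycle 21: - // r0:802816,r1:896,r2:56,r3:Mul1,r4:44957696
cycle 22: CDB Add1=-44957688 // r0:802816,r1:896,r2:56,r3:Mul1,r4:44957696
cycle 23: - // r0:802816,r1:896,r2:56,r3:Mul1,r4:44957696
cycle 24: CDB Mul1=36092757671936 // r0:802816,r1:896,r2:56,r3:36092757671936,r4:44957696

STATUS = VALUE 44957696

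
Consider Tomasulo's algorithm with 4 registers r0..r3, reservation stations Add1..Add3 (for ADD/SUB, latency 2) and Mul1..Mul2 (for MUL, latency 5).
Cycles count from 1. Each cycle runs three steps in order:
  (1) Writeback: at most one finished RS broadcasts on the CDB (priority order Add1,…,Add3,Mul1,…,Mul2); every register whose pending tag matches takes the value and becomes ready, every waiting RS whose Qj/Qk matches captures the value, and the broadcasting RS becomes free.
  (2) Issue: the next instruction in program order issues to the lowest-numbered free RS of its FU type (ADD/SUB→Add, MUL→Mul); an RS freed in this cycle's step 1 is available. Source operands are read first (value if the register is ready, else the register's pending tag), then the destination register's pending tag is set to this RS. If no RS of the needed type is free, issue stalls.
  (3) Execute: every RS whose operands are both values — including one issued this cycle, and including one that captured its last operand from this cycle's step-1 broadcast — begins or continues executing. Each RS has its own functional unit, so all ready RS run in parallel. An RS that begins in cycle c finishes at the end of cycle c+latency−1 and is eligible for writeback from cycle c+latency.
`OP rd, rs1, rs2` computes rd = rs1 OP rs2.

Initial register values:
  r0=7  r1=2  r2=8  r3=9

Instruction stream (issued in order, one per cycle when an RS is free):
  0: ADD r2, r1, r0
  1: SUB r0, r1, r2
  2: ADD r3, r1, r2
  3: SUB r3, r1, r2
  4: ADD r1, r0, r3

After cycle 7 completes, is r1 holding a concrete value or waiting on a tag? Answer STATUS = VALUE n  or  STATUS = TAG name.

c1: issue ADD r2<-Add1 | r0:7,r1:2,r2:Add1,r3:9
c2: issue SUB r0<-Add2 | r0:Add2,r1:2,r2:Add1,r3:9
c3: CDB Add1=9; issue ADD r3<-Add1 | r0:Add2,r1:2,r2:9,r3:Add1
c4: issue SUB r3<-Add3 | r0:Add2,r1:2,r2:9,r3:Add3
c5: CDB Add1=11; issue ADD r1<-Add1 | r0:Add2,r1:Add1,r2:9,r3:Add3
c6: CDB Add2=-7 | r0:-7,r1:Add1,r2:9,r3:Add3
c7: CDB Add3=-7 | r0:-7,r1:Add1,r2:9,r3:-7

STATUS = TAG Add1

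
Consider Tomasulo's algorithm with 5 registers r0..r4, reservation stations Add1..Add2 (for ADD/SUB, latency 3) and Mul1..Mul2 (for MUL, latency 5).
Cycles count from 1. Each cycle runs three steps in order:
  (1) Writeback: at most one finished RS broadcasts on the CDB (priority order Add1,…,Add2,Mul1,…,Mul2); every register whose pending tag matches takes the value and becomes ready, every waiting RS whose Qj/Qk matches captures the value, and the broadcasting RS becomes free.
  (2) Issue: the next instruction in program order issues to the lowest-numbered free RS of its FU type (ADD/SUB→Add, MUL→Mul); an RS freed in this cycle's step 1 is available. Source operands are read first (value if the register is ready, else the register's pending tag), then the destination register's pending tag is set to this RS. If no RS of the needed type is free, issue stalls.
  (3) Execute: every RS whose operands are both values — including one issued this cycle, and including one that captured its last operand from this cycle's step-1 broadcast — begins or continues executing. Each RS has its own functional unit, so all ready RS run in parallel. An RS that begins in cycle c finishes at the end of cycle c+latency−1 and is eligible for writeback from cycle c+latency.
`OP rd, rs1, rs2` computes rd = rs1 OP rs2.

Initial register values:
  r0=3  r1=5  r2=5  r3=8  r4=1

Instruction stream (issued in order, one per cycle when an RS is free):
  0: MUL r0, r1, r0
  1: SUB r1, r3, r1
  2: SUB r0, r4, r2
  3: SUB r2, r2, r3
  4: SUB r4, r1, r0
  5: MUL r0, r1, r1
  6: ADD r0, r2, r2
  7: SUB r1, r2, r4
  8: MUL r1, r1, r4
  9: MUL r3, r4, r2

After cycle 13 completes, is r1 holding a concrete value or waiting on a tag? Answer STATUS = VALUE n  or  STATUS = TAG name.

c1: issue MUL r0<-Mul1 | r0:Mul1,r1:5,r2:5,r3:8,r4:1
c2: issue SUB r1<-Add1 | r0:Mul1,r1:Add1,r2:5,r3:8,r4:1
c3: issue SUB r0<-Add2 | r0:Add2,r1:Add1,r2:5,r3:8,r4:1
c4: stall | r0:Add2,r1:Add1,r2:5,r3:8,r4:1
c5: CDB Add1=3; issue SUB r2<-Add1 | r0:Add2,r1:3,r2:Add1,r3:8,r4:1
c6: CDB Add2=-4; issue SUB r4<-Add2 | r0:-4,r1:3,r2:Add1,r3:8,r4:Add2
c7: CDB Mul1=15; issue MUL r0<-Mul1 | r0:Mul1,r1:3,r2:Add1,r3:8,r4:Add2
c8: CDB Add1=-3; issue ADD r0<-Add1 | r0:Add1,r1:3,r2:-3,r3:8,r4:Add2
c9: CDB Add2=7; issue SUB r1<-Add2 | r0:Add1,r1:Add2,r2:-3,r3:8,r4:7
c10: issue MUL r1<-Mul2 | r0:Add1,r1:Mul2,r2:-3,r3:8,r4:7
c11: CDB Add1=-6; stall | r0:-6,r1:Mul2,r2:-3,r3:8,r4:7
c12: CDB Add2=-10; stall | r0:-6,r1:Mul2,r2:-3,r3:8,r4:7
c13: CDB Mul1=9; issue MUL r3<-Mul1 | r0:-6,r1:Mul2,r2:-3,r3:Mul1,r4:7

STATUS = TAG Mul2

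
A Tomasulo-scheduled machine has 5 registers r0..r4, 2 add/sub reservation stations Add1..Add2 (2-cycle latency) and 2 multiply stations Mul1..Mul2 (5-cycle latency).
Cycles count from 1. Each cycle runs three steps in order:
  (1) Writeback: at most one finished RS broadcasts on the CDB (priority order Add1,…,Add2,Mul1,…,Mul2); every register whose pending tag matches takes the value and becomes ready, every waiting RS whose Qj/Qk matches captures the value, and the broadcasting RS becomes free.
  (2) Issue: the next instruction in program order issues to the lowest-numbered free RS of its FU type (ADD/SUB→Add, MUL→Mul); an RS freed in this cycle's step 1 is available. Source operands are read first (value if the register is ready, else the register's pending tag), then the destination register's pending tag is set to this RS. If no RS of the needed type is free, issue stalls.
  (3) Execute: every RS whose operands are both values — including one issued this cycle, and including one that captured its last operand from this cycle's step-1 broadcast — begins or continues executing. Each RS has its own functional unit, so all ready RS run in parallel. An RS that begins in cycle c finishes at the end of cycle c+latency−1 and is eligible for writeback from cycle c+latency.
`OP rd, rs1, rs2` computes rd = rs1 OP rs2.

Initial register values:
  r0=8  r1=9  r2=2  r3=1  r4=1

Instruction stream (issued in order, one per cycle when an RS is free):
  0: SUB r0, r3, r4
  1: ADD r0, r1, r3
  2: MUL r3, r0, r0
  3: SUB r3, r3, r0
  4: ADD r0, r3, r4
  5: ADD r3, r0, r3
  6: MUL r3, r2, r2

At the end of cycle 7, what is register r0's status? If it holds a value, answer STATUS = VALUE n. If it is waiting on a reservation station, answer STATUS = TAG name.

cycle 1: issue SUB r0<-Add1 // r0:Add1,r1:9,r2:2,r3:1,r4:1
cycle 2: issue ADD r0<-Add2 // r0:Add2,r1:9,r2:2,r3:1,r4:1
cycle 3: CDB Add1=0; issue MUL r3<-Mul1 // r0:Add2,r1:9,r2:2,r3:Mul1,r4:1
cycle 4: CDB Add2=10; issue SUB r3<-Add1 // r0:10,r1:9,r2:2,r3:Add1,r4:1
cycle 5: issue ADD r0<-Add2 // r0:Add2,r1:9,r2:2,r3:Add1,r4:1
cycle 6: stall // r0:Add2,r1:9,r2:2,r3:Add1,r4:1
cycle 7: stall // r0:Add2,r1:9,r2:2,r3:Add1,r4:1

STATUS = TAG Add2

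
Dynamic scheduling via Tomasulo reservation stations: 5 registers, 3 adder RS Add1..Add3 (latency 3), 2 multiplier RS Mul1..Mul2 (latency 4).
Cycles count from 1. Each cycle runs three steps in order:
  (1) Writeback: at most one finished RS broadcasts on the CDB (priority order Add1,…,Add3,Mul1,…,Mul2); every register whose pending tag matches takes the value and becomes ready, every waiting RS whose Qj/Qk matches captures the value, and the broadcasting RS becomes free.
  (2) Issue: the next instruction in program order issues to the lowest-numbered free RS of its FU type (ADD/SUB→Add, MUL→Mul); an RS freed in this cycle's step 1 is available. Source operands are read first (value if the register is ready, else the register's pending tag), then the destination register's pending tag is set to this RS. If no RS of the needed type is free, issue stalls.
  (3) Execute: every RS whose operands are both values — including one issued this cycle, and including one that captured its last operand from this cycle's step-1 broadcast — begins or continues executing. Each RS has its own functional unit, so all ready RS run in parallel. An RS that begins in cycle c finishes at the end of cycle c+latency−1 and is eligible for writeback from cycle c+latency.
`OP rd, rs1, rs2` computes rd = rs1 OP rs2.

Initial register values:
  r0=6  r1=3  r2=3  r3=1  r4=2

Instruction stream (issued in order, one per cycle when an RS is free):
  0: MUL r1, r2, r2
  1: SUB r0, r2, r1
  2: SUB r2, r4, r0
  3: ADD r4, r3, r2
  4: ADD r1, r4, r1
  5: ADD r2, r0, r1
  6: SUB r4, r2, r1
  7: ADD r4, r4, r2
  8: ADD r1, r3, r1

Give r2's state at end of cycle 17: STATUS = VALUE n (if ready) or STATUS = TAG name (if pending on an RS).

cycle 1: issue MUL r1<-Mul1 // r0:6,r1:Mul1,r2:3,r3:1,r4:2
cycle 2: issue SUB r0<-Add1 // r0:Add1,r1:Mul1,r2:3,r3:1,r4:2
cycle 3: issue SUB r2<-Add2 // r0:Add1,r1:Mul1,r2:Add2,r3:1,r4:2
cycle 4: issue ADD r4<-Add3 // r0:Add1,r1:Mul1,r2:Add2,r3:1,r4:Add3
cycle 5: CDB Mul1=9; stall // r0:Add1,r1:9,r2:Add2,r3:1,r4:Add3
cycle 6: stall // r0:Add1,r1:9,r2:Add2,r3:1,r4:Add3
cycle 7: stall // r0:Add1,r1:9,r2:Add2,r3:1,r4:Add3
cycle 8: CDB Add1=-6; issue ADD r1<-Add1 // r0:-6,r1:Add1,r2:Add2,r3:1,r4:Add3
cycle 9: stall // r0:-6,r1:Add1,r2:Add2,r3:1,r4:Add3
cycle 10: stall // r0:-6,r1:Add1,r2:Add2,r3:1,r4:Add3
cycle 11: CDB Add2=8; issue ADD r2<-Add2 // r0:-6,r1:Add1,r2:Add2,r3:1,r4:Add3
cycle 12: stall // r0:-6,r1:Add1,r2:Add2,r3:1,r4:Add3
cycle 13: stall // r0:-6,r1:Add1,r2:Add2,r3:1,r4:Add3
cycle 14: CDB Add3=9; issue SUB r4<-Add3 // r0:-6,r1:Add1,r2:Add2,r3:1,r4:Add3
cycle 15: stall // r0:-6,r1:Add1,r2:Add2,r3:1,r4:Add3
cycle 16: stall // r0:-6,r1:Add1,r2:Add2,r3:1,r4:Add3
cycle 17: CDB Add1=18; issue ADD r4<-Add1 // r0:-6,r1:18,r2:Add2,r3:1,r4:Add1

STATUS = TAG Add2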